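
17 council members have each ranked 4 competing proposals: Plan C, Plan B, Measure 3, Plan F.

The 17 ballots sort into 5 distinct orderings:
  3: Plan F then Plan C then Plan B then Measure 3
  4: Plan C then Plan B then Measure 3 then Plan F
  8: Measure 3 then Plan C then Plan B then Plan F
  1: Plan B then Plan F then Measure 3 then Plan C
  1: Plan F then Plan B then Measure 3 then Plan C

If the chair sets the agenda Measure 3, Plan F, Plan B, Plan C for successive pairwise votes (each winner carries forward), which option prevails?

Round 1: Measure 3 vs Plan F — 12–5, Measure 3 advances.
Round 2: Measure 3 vs Plan B — 8–9, Plan B advances.
Round 3: Plan B vs Plan C — 2–15, Plan C advances.
Plan C survives the agenda.

Plan C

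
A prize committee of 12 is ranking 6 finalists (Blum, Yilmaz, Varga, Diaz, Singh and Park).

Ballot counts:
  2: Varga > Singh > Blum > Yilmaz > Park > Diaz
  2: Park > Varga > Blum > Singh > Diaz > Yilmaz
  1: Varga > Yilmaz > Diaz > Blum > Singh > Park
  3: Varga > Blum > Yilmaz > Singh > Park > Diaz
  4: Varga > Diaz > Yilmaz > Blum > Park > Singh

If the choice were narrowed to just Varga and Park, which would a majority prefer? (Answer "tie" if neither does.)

Ballots ranking Varga above Park: 2 + 1 + 3 + 4 = 10.
Ballots ranking Park above Varga: 12 − 10 = 2.
Varga wins the head-to-head 10–2.

Varga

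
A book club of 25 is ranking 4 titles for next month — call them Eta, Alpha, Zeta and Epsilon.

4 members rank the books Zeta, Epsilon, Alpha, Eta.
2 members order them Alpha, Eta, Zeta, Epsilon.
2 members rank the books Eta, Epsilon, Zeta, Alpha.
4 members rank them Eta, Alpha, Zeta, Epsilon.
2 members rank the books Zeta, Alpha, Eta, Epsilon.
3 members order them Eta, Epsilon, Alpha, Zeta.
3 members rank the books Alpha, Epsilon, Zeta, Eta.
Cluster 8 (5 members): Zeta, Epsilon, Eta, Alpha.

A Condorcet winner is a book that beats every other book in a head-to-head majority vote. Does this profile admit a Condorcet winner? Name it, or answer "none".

Zeta

Head-to-head results (25 members):
Eta vs Alpha: 14 to 11, Eta.
Eta vs Zeta: 2+2+4+3 = 11 for Eta, 14 for Zeta — Zeta by 14–11.
Eta vs Epsilon: Eta is ranked higher on 2+2+4+2+3 = 13 ballots, Epsilon on 12. Eta wins 13–12.
Alpha vs Zeta: Alpha is ranked higher on 2+4+3+3 = 12 ballots, Zeta on 13. Zeta wins 13–12.
Alpha vs Epsilon: 11 to 14, Epsilon.
Zeta vs Epsilon: 17 to 8, Zeta.
Zeta defeats every rival head-to-head and is the Condorcet winner.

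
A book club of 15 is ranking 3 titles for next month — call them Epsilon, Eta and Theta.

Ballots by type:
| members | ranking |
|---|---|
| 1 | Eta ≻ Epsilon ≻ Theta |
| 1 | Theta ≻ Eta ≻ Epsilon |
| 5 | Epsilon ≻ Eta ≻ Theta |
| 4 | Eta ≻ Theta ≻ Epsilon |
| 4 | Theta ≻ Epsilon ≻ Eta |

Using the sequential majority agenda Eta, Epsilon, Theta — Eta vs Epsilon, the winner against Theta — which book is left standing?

Round 1: Eta vs Epsilon — 6–9, Epsilon advances.
Round 2: Epsilon vs Theta — 6–9, Theta advances.
Theta survives the agenda.

Theta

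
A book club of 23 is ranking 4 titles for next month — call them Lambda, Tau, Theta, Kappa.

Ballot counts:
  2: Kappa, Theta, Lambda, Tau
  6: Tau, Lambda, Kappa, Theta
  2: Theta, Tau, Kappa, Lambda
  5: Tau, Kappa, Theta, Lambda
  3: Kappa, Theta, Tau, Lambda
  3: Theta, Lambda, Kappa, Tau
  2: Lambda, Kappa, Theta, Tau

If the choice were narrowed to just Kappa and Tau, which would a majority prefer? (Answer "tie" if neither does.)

Ballots ranking Kappa above Tau: 2 + 3 + 3 + 2 = 10.
Ballots ranking Tau above Kappa: 23 − 10 = 13.
Tau wins the head-to-head 13–10.

Tau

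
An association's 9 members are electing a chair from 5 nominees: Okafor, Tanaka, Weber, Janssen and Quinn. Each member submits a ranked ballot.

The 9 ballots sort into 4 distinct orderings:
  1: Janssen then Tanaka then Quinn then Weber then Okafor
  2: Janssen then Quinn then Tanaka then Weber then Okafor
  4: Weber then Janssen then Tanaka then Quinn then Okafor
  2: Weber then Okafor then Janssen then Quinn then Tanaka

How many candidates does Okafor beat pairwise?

0

Okafor against each rival (9 voters):
Okafor vs Tanaka: Tanaka, 7–2.
Okafor vs Weber: Weber, 9–0.
Okafor vs Janssen: 2 for Okafor, 7 for Janssen — Janssen by 7–2.
Okafor–Quinn: Quinn 7–2.
Okafor beats no one; loses to Tanaka, Weber, Janssen, Quinn — 0 pairwise wins.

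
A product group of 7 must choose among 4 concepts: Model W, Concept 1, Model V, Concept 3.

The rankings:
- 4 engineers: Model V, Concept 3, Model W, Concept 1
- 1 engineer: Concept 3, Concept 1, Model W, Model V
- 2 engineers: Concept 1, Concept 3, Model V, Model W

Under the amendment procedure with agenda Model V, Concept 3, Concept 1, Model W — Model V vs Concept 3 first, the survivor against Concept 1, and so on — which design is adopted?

Round 1: Model V vs Concept 3 — 4–3, Model V advances.
Round 2: Model V vs Concept 1 — 4–3, Model V advances.
Round 3: Model V vs Model W — 6–1, Model V advances.
The agenda winner is Model V.

Model V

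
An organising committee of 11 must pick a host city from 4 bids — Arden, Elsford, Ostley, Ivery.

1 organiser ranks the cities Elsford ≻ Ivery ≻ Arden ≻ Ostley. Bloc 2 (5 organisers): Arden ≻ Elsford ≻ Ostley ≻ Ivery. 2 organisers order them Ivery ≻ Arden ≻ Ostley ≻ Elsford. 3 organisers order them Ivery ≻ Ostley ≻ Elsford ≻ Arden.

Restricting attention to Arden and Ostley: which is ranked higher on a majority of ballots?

Ballots ranking Arden above Ostley: 1 + 5 + 2 = 8.
Ballots ranking Ostley above Arden: 11 − 8 = 3.
Arden wins the head-to-head 8–3.

Arden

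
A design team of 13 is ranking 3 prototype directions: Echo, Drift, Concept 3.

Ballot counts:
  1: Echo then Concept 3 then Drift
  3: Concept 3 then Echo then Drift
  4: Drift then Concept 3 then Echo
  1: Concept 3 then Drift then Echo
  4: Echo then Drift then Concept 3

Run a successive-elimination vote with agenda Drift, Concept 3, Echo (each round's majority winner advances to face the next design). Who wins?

Echo

Round 1: Drift vs Concept 3 — 8–5, Drift advances.
Round 2: Drift vs Echo — 5–8, Echo advances.
The agenda winner is Echo.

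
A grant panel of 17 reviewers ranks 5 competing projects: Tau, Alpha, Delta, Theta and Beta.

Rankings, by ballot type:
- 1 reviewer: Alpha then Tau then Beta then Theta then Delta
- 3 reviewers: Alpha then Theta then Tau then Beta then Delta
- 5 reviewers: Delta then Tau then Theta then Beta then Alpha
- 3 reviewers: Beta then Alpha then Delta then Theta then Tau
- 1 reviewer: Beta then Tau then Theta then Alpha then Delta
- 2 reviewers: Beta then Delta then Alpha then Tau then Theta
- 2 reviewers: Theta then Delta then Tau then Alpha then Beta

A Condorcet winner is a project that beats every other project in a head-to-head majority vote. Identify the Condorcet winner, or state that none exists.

Check each pair by majority over 17 ballots:
Tau vs Alpha: Alpha wins 9–8.
Tau–Delta: Delta 12–5.
Tau vs Theta: Tau, 9–8.
Tau vs Beta: Tau, 11–6.
Alpha–Delta: Delta 9–8.
Alpha–Theta: Alpha 9–8.
Alpha vs Beta: Beta, 11–6.
Delta–Theta: Delta 10–7.
Delta vs Beta: Beta, 10–7.
Theta vs Beta: Theta, 10–7.
No project is unbeaten: Tau loses to Alpha; Alpha loses to Delta; Delta loses to Beta; Theta loses to Tau; Beta loses to Tau. In particular Tau beats Beta beats Alpha beats Tau is a majority cycle — no Condorcet winner exists.

none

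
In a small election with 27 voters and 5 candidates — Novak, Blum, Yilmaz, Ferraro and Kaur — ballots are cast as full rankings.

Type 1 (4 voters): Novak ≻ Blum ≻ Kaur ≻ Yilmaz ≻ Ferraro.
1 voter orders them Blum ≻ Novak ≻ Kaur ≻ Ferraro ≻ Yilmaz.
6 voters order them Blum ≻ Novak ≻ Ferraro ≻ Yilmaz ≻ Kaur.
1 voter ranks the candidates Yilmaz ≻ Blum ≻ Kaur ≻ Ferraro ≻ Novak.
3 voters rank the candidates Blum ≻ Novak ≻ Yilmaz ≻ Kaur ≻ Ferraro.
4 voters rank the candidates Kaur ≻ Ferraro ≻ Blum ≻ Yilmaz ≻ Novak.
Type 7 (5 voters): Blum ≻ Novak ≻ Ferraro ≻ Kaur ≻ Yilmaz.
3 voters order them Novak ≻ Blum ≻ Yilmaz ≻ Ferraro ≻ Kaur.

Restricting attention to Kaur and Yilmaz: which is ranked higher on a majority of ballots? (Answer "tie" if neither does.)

Kaur

Ballots ranking Kaur above Yilmaz: 4 + 1 + 4 + 5 = 14.
Ballots ranking Yilmaz above Kaur: 27 − 14 = 13.
Kaur wins the head-to-head 14–13.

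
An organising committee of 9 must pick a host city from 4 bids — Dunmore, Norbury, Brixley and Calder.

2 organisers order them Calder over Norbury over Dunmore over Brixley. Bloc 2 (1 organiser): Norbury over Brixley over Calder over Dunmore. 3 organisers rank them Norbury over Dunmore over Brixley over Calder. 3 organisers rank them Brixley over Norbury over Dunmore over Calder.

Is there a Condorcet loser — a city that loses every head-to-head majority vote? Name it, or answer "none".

Calder

Pairwise majorities:
Dunmore vs Norbury: 0 for Dunmore, 9 for Norbury — Norbury by 9–0.
Dunmore vs Brixley: 2+3 = 5 for Dunmore, 4 for Brixley — Dunmore by 5–4.
Dunmore vs Calder: 6 to 3, Dunmore.
Norbury–Brixley: Norbury 6–3.
Norbury vs Calder: Norbury wins 7–2.
Brixley vs Calder: Brixley, 7–2.
Only Calder has no wins; Calder is the Condorcet loser.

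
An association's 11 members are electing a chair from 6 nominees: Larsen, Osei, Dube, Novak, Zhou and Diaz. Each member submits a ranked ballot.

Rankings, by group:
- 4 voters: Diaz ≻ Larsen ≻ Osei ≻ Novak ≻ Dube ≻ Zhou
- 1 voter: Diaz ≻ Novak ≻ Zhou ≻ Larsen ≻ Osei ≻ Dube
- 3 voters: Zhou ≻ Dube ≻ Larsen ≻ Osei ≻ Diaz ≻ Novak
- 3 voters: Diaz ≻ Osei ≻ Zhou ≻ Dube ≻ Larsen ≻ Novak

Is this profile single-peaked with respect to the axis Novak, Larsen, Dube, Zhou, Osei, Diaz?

no

Axis positions: Novak=1, Larsen=2, Dube=3, Zhou=4, Osei=5, Diaz=6.
Group 1: ranking walks positions 6-2-5-1-3-4; Larsen is ranked above Osei even though Osei lies between Larsen and the peak Diaz on the axis — preferences dip and rise again. Not single-peaked.
Group 2: ranking walks positions 6-1-4-2-5-3; Novak is ranked above Osei even though Osei lies between Novak and the peak Diaz on the axis — preferences dip and rise again. Not single-peaked.
Group 3 (peak Zhou at position 4): ranking walks positions 4-3-2-5-6-1, expanding outward from the peak — single-peaked.
Group 4 (peak Diaz at position 6): ranking walks positions 6-5-4-3-2-1, expanding outward from the peak — single-peaked.
Group 1 violates single-peakedness, so the profile is not single-peaked on this axis.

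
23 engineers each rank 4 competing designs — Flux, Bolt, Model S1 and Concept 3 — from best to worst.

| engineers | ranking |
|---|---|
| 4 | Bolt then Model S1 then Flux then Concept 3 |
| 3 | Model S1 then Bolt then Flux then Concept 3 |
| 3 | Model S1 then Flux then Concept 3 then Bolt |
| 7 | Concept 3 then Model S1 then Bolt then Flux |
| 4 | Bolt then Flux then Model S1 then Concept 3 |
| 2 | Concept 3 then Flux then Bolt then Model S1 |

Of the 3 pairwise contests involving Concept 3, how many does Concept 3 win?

Concept 3 against each rival (23 engineers):
Concept 3 vs Flux: 7+2 = 9 for Concept 3, 14 for Flux — Flux by 14–9.
Concept 3 vs Bolt: Concept 3 preferred on 3+7+2 = 12 ballots; Concept 3 wins 12–11.
Concept 3–Model S1: Model S1 14–9.
Concept 3 beats Bolt; loses to Flux, Model S1 — 1 pairwise win.

1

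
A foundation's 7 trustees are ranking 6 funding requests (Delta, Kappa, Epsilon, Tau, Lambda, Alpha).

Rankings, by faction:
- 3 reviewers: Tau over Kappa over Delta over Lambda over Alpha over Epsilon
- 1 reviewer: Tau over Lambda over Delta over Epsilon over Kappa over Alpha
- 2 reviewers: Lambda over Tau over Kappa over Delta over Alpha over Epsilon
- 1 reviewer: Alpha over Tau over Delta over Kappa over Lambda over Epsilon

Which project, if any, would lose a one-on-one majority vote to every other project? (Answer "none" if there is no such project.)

Pairwise majorities:
Delta vs Kappa: 1+1 = 2 for Delta, 5 for Kappa — Kappa by 5–2.
Delta–Epsilon: Delta 7–0.
Delta vs Tau: Delta is ranked higher on 0 ballots, Tau on 7. Tau wins 7–0.
Delta vs Lambda: Delta is ranked higher on 3+1 = 4 ballots, Lambda on 3. Delta wins 4–3.
Delta vs Alpha: 6 to 1, Delta.
Kappa vs Epsilon: Kappa, 6–1.
Kappa vs Tau: Kappa preferred on 0 ballots; Tau wins 7–0.
Kappa–Lambda: Kappa 4–3.
Kappa vs Alpha: 3+1+2 = 6 for Kappa, 1 for Alpha — Kappa by 6–1.
Epsilon vs Tau: Epsilon preferred on 0 ballots; Tau wins 7–0.
Epsilon vs Lambda: Epsilon is ranked higher on 0 ballots, Lambda on 7. Lambda wins 7–0.
Epsilon vs Alpha: 1 for Epsilon, 6 for Alpha — Alpha by 6–1.
Tau vs Lambda: Tau preferred on 3+1+1 = 5 ballots; Tau wins 5–2.
Tau vs Alpha: 6 to 1, Tau.
Lambda–Alpha: Lambda 6–1.
Only Epsilon has no wins; Epsilon is the Condorcet loser.

Epsilon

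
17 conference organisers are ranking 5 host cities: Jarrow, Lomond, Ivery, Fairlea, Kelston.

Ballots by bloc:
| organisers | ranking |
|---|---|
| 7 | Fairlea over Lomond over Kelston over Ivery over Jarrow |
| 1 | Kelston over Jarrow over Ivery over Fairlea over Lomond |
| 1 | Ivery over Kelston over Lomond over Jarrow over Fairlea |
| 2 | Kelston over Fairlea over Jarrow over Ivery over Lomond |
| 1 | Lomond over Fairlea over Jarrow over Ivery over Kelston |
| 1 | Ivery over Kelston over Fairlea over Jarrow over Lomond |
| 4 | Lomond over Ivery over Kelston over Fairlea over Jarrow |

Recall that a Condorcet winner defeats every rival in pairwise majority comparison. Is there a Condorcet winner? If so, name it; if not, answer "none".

none

Pairwise majorities:
Jarrow vs Lomond: Lomond wins 13–4.
Jarrow vs Ivery: 1+2+1 = 4 for Jarrow, 13 for Ivery — Ivery by 13–4.
Jarrow vs Fairlea: Fairlea wins 15–2.
Jarrow vs Kelston: Kelston, 16–1.
Lomond vs Ivery: 12 to 5, Lomond.
Lomond vs Fairlea: 1+1+4 = 6 for Lomond, 11 for Fairlea — Fairlea by 11–6.
Lomond vs Kelston: Lomond, 12–5.
Ivery–Fairlea: Fairlea 10–7.
Ivery–Kelston: Kelston 10–7.
Fairlea vs Kelston: Fairlea preferred on 7+1 = 8 ballots; Kelston wins 9–8.
Each city drops at least one matchup (Jarrow loses to Lomond; Lomond loses to Fairlea; Ivery loses to Lomond; Fairlea loses to Kelston; Kelston loses to Lomond); the cycle Lomond beats Kelston beats Fairlea beats Lomond rules out a Condorcet winner.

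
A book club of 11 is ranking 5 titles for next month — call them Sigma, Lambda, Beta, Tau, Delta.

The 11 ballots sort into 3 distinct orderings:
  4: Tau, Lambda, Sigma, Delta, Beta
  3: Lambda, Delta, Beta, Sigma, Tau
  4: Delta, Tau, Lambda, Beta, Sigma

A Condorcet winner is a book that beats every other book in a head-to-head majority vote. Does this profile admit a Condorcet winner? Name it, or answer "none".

Head-to-head results (11 members):
Sigma–Lambda: Lambda 11–0.
Sigma vs Beta: Beta wins 7–4.
Sigma–Tau: Tau 8–3.
Sigma–Delta: Delta 7–4.
Lambda vs Beta: Lambda wins 11–0.
Lambda vs Tau: Tau wins 8–3.
Lambda vs Delta: Lambda wins 7–4.
Beta vs Tau: Tau, 8–3.
Beta–Delta: Delta 11–0.
Tau–Delta: Delta 7–4.
Each book drops at least one matchup (Sigma loses to Lambda; Lambda loses to Tau; Beta loses to Lambda; Tau loses to Delta; Delta loses to Lambda); the cycle Lambda → Delta → Tau → Lambda rules out a Condorcet winner.

none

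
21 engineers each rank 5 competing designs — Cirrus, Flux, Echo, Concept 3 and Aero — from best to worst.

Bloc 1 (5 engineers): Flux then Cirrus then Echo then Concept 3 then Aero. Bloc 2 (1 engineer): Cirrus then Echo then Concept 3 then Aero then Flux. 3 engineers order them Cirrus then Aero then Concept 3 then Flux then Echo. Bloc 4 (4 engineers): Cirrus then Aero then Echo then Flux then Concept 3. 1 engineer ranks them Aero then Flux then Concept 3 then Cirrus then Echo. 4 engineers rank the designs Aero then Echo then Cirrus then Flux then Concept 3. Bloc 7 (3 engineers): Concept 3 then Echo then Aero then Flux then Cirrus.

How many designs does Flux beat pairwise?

Flux against each rival (21 engineers):
Flux vs Cirrus: Flux is ranked higher on 5+1+3 = 9 ballots, Cirrus on 12. Cirrus wins 12–9.
Flux vs Echo: 9 to 12, Echo.
Flux vs Concept 3: Flux wins 14–7.
Flux vs Aero: Flux is ranked higher on 5 ballots, Aero on 16. Aero wins 16–5.
Flux beats Concept 3; loses to Cirrus, Echo, Aero — 1 pairwise win.

1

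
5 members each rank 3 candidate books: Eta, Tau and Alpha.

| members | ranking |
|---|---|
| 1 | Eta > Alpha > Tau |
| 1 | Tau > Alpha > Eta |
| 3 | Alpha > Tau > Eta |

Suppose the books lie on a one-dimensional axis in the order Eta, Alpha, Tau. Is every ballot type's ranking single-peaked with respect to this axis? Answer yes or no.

yes

Axis positions: Eta=1, Alpha=2, Tau=3.
Ballot type 1 (peak Eta at position 1): ranking walks positions 1-2-3, expanding outward from the peak — single-peaked.
Ballot type 2 (peak Tau at position 3): ranking walks positions 3-2-1, expanding outward from the peak — single-peaked.
Ballot type 3 (peak Alpha at position 2): ranking walks positions 2-3-1, expanding outward from the peak — single-peaked.
Every ranking is single-peaked on this axis.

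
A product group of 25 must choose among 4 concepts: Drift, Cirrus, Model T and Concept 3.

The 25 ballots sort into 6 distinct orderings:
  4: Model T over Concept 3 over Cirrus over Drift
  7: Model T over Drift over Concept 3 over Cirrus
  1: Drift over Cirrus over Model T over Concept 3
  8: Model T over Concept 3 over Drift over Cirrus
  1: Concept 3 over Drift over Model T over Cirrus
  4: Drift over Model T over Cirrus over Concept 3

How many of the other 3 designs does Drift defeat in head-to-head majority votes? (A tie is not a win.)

Drift against each rival (25 engineers):
Drift vs Cirrus: 21 to 4, Drift.
Drift vs Model T: 1+1+4 = 6 for Drift, 19 for Model T — Model T by 19–6.
Drift vs Concept 3: 12 to 13, Concept 3.
Drift beats Cirrus; loses to Model T, Concept 3 — 1 pairwise win.

1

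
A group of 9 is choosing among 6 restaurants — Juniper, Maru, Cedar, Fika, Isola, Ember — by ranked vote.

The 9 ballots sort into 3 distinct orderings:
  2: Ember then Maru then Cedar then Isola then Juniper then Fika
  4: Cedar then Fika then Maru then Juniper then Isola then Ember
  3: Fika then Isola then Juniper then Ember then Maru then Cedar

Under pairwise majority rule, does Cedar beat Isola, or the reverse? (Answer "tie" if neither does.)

Cedar

Ballots ranking Cedar above Isola: 2 + 4 = 6.
Ballots ranking Isola above Cedar: 9 − 6 = 3.
Cedar wins the head-to-head 6–3.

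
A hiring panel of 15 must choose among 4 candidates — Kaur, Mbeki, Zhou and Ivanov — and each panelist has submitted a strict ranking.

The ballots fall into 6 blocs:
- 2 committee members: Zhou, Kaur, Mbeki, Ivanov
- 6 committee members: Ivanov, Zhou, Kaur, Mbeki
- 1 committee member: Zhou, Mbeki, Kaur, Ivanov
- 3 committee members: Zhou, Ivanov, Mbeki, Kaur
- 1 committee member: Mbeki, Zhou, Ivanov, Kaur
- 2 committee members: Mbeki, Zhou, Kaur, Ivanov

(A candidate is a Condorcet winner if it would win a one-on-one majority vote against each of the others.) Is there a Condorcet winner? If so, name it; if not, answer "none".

Zhou

Check each pair by majority over 15 ballots:
Kaur vs Mbeki: Kaur, 8–7.
Kaur vs Zhou: Zhou, 15–0.
Kaur vs Ivanov: Ivanov wins 10–5.
Mbeki–Zhou: Zhou 12–3.
Mbeki vs Ivanov: Ivanov, 9–6.
Zhou vs Ivanov: Zhou wins 9–6.
Zhou beats each of Kaur, Mbeki, Ivanov — Zhou is the Condorcet winner.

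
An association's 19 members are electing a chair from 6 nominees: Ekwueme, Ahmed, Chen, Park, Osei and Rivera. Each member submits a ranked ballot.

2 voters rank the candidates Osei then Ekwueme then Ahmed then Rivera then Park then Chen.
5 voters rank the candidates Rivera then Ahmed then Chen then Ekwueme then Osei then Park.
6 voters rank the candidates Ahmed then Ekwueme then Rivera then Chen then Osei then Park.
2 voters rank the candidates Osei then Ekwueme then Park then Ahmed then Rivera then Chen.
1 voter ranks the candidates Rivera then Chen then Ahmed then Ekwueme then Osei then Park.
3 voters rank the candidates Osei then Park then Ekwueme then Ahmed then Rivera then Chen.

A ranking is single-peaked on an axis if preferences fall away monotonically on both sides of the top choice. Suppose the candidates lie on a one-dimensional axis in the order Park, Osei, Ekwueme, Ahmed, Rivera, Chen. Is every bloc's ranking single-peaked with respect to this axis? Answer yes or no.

Axis positions: Park=1, Osei=2, Ekwueme=3, Ahmed=4, Rivera=5, Chen=6.
Bloc 1 (peak Osei at position 2): ranking walks positions 2-3-4-5-1-6, expanding outward from the peak — single-peaked.
Bloc 2 (peak Rivera at position 5): ranking walks positions 5-4-6-3-2-1, expanding outward from the peak — single-peaked.
Bloc 3 (peak Ahmed at position 4): ranking walks positions 4-3-5-6-2-1, expanding outward from the peak — single-peaked.
Bloc 4 (peak Osei at position 2): ranking walks positions 2-3-1-4-5-6, expanding outward from the peak — single-peaked.
Bloc 5 (peak Rivera at position 5): ranking walks positions 5-6-4-3-2-1, expanding outward from the peak — single-peaked.
Bloc 6 (peak Osei at position 2): ranking walks positions 2-1-3-4-5-6, expanding outward from the peak — single-peaked.
Every ranking is single-peaked on this axis.

yes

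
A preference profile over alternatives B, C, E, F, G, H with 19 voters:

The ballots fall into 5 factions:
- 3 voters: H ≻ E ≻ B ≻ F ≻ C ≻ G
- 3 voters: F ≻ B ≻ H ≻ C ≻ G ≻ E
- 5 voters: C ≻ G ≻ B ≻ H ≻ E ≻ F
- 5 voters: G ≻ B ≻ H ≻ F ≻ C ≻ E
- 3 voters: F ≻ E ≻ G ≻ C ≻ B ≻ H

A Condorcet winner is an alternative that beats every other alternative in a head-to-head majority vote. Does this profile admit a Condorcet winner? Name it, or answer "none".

none

Pairwise majorities:
B vs C: 11 to 8, B.
B–E: B 13–6.
B vs F: B, 13–6.
B vs G: G wins 13–6.
B vs H: B wins 16–3.
C vs E: C preferred on 3+5+5 = 13 ballots; C wins 13–6.
C vs F: F, 14–5.
C vs G: 11 to 8, C.
C vs H: 5+3 = 8 for C, 11 for H — H by 11–8.
E–F: F 11–8.
E vs G: 3+3 = 6 for E, 13 for G — G by 13–6.
E vs H: H, 16–3.
F vs G: G wins 10–9.
F vs H: H, 13–6.
G vs H: 5+5+3 = 13 for G, 6 for H — G by 13–6.
No alternative is unbeaten: B loses to G; C loses to B; E loses to B; F loses to B; G loses to C; H loses to B. In particular B → C → G → B is a majority cycle — no Condorcet winner exists.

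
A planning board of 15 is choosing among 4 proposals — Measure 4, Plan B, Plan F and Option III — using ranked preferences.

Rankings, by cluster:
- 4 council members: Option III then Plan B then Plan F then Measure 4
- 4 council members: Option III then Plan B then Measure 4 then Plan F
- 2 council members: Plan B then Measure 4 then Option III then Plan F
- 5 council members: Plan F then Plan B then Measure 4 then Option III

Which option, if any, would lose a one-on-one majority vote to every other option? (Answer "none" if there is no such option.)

Head-to-head results (15 council members):
Measure 4 vs Plan B: Plan B, 15–0.
Measure 4 vs Plan F: Plan F wins 9–6.
Measure 4 vs Option III: 7 to 8, Option III.
Plan B–Plan F: Plan B 10–5.
Plan B vs Option III: Option III, 8–7.
Plan F vs Option III: Plan F preferred on 5 ballots; Option III wins 10–5.
Only Measure 4 has no wins; Measure 4 is the Condorcet loser.

Measure 4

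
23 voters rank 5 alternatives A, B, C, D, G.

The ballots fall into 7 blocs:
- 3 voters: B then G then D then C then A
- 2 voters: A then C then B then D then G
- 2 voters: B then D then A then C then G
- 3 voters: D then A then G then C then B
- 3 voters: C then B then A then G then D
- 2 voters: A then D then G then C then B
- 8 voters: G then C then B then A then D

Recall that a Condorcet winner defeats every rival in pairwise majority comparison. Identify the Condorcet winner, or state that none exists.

Pairwise majorities:
A vs B: 7 to 16, B.
A vs C: A preferred on 2+2+3+2 = 9 ballots; C wins 14–9.
A vs D: A preferred on 2+3+2+8 = 15 ballots; A wins 15–8.
A vs G: A is ranked higher on 2+2+3+3+2 = 12 ballots, G on 11. A wins 12–11.
B vs C: 3+2 = 5 for B, 18 for C — C by 18–5.
B vs D: 3+2+2+3+8 = 18 for B, 5 for D — B by 18–5.
B vs G: 10 to 13, G.
C vs D: 2+3+8 = 13 for C, 10 for D — C by 13–10.
C vs G: C preferred on 2+2+3 = 7 ballots; G wins 16–7.
D vs G: 2+2+3+2 = 9 for D, 14 for G — G by 14–9.
Every alternative loses at least once (A loses to B; B loses to C; C loses to G; D loses to A; G loses to A). The majority relation contains the cycle A > G > B > A, so there is no Condorcet winner.

none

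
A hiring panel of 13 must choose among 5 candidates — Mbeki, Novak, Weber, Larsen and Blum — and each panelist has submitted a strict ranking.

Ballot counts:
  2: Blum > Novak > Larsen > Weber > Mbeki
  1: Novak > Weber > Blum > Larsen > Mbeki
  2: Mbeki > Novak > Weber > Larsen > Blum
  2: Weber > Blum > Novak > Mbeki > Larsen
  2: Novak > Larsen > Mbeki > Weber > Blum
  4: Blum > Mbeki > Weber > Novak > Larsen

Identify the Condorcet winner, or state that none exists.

Head-to-head results (13 committee members):
Mbeki–Novak: Novak 7–6.
Mbeki vs Weber: Mbeki, 8–5.
Mbeki–Larsen: Mbeki 8–5.
Mbeki vs Blum: Blum, 9–4.
Novak–Weber: Novak 7–6.
Novak–Larsen: Novak 13–0.
Novak vs Blum: Blum wins 8–5.
Weber vs Larsen: Weber wins 9–4.
Weber vs Blum: Weber wins 7–6.
Larsen vs Blum: Blum, 9–4.
No candidate is unbeaten: Mbeki loses to Novak; Novak loses to Blum; Weber loses to Mbeki; Larsen loses to Mbeki; Blum loses to Weber. In particular Mbeki beats Weber beats Blum beats Mbeki is a majority cycle — no Condorcet winner exists.

none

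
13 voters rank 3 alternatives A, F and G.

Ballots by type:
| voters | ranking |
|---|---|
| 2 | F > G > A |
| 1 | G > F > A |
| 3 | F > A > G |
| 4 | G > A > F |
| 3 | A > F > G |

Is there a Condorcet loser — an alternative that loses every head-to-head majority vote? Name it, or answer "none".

none

Pairwise majorities:
A vs F: 7 to 6, A.
A vs G: G wins 7–6.
F vs G: F, 8–5.
Each alternative has at least one pairwise win (A beats F; F beats G; G beats A) — no Condorcet loser.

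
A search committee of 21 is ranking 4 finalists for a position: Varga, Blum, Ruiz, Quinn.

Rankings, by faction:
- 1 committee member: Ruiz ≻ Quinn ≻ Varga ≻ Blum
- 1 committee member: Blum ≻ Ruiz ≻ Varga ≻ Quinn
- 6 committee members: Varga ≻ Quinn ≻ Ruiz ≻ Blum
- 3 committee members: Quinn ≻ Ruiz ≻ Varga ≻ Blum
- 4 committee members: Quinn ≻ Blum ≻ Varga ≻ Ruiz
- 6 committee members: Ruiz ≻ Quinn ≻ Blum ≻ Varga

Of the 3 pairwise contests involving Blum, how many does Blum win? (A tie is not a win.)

1

Blum against each rival (21 committee members):
Blum vs Varga: 1+4+6 = 11 for Blum, 10 for Varga — Blum by 11–10.
Blum vs Ruiz: Blum preferred on 1+4 = 5 ballots; Ruiz wins 16–5.
Blum vs Quinn: Quinn wins 20–1.
Blum beats Varga; loses to Ruiz, Quinn — 1 pairwise win.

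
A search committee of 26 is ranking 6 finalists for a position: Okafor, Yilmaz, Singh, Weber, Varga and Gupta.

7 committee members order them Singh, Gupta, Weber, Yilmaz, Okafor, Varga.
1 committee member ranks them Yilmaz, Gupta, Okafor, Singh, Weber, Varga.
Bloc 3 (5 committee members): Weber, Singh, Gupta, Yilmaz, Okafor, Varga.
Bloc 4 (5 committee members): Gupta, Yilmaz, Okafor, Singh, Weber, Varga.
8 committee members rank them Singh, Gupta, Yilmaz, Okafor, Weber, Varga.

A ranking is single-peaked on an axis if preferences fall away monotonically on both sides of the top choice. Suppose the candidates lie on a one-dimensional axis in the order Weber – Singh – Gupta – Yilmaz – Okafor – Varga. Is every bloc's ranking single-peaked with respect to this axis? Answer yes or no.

Axis positions: Weber=1, Singh=2, Gupta=3, Yilmaz=4, Okafor=5, Varga=6.
Bloc 1 (peak Singh at position 2): ranking walks positions 2-3-1-4-5-6, expanding outward from the peak — single-peaked.
Bloc 2 (peak Yilmaz at position 4): ranking walks positions 4-3-5-2-1-6, expanding outward from the peak — single-peaked.
Bloc 3 (peak Weber at position 1): ranking walks positions 1-2-3-4-5-6, expanding outward from the peak — single-peaked.
Bloc 4 (peak Gupta at position 3): ranking walks positions 3-4-5-2-1-6, expanding outward from the peak — single-peaked.
Bloc 5 (peak Singh at position 2): ranking walks positions 2-3-4-5-1-6, expanding outward from the peak — single-peaked.
Every ranking is single-peaked on this axis.

yes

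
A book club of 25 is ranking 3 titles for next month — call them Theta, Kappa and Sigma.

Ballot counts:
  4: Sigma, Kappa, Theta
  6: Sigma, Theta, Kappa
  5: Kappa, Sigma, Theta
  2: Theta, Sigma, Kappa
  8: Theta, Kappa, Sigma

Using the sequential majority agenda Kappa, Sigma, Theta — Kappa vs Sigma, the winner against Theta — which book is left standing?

Round 1: Kappa vs Sigma — 13–12, Kappa advances.
Round 2: Kappa vs Theta — 9–16, Theta advances.
Theta survives the agenda.

Theta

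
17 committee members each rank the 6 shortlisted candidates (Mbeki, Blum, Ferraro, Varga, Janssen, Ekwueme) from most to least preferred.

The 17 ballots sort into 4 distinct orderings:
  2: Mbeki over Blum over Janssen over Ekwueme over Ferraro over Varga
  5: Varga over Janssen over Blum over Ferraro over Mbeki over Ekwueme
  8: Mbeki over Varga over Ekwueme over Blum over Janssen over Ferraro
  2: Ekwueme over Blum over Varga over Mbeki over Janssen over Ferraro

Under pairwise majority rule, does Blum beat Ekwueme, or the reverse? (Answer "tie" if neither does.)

Ekwueme

Ballots ranking Blum above Ekwueme: 2 + 5 = 7.
Ballots ranking Ekwueme above Blum: 17 − 7 = 10.
Ekwueme wins the head-to-head 10–7.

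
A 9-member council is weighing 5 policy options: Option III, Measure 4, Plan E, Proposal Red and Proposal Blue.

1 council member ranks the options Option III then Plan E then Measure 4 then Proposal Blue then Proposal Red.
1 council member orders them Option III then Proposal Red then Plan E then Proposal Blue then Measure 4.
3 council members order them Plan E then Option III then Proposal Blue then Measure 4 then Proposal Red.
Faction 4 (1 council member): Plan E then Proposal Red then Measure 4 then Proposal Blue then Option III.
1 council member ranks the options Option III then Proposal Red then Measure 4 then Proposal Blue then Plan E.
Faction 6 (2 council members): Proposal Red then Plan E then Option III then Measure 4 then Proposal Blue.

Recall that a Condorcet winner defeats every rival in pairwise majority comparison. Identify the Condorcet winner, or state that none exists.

Plan E

Head-to-head results (9 council members):
Option III vs Measure 4: Option III is ranked higher on 1+1+3+1+2 = 8 ballots, Measure 4 on 1. Option III wins 8–1.
Option III vs Plan E: Option III is ranked higher on 1+1+1 = 3 ballots, Plan E on 6. Plan E wins 6–3.
Option III vs Proposal Red: Option III preferred on 1+1+3+1 = 6 ballots; Option III wins 6–3.
Option III vs Proposal Blue: Option III wins 8–1.
Measure 4 vs Plan E: 1 for Measure 4, 8 for Plan E — Plan E by 8–1.
Measure 4 vs Proposal Red: 4 to 5, Proposal Red.
Measure 4 vs Proposal Blue: 5 to 4, Measure 4.
Plan E vs Proposal Red: 1+3+1 = 5 for Plan E, 4 for Proposal Red — Plan E by 5–4.
Plan E vs Proposal Blue: Plan E wins 8–1.
Proposal Red vs Proposal Blue: Proposal Red wins 5–4.
Plan E wins every pairwise contest, so Plan E is the Condorcet winner.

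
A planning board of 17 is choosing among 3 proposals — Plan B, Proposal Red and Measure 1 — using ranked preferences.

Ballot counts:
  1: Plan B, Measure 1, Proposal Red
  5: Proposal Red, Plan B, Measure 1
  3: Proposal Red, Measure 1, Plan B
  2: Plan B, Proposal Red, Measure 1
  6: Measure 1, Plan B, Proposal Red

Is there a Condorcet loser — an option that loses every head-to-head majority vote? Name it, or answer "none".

Pairwise majorities:
Plan B vs Proposal Red: Plan B preferred on 1+2+6 = 9 ballots; Plan B wins 9–8.
Plan B vs Measure 1: Measure 1, 9–8.
Proposal Red vs Measure 1: Proposal Red is ranked higher on 5+3+2 = 10 ballots, Measure 1 on 7. Proposal Red wins 10–7.
No option is winless: Plan B beats Proposal Red; Proposal Red beats Measure 1; Measure 1 beats Plan B. There is no Condorcet loser.

none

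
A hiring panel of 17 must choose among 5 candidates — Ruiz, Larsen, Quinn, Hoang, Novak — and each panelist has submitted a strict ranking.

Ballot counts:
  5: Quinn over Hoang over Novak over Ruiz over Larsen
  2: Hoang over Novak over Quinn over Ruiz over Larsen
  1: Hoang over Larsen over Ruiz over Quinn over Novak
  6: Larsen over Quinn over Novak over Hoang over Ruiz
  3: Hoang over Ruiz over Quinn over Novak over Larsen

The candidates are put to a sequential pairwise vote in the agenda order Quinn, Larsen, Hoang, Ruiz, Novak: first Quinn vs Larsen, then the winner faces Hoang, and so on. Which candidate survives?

Round 1: Quinn vs Larsen — 10–7, Quinn advances.
Round 2: Quinn vs Hoang — 11–6, Quinn advances.
Round 3: Quinn vs Ruiz — 13–4, Quinn advances.
Round 4: Quinn vs Novak — 15–2, Quinn advances.
Quinn survives the agenda.

Quinn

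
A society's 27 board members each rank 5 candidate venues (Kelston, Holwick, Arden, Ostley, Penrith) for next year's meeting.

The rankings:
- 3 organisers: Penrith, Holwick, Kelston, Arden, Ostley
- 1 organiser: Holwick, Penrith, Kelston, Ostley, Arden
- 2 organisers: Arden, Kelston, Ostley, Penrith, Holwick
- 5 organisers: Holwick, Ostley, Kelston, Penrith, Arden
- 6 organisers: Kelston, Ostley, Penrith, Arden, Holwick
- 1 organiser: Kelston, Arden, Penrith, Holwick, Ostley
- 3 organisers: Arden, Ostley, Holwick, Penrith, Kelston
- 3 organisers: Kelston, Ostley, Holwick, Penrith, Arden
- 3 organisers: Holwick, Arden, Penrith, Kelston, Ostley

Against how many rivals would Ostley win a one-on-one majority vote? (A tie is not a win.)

Ostley against each rival (27 organisers):
Ostley vs Kelston: Kelston wins 19–8.
Ostley vs Holwick: 14 to 13, Ostley.
Ostley vs Arden: Ostley wins 15–12.
Ostley vs Penrith: Ostley, 19–8.
Ostley beats Holwick, Arden, Penrith; loses to Kelston — 3 pairwise wins.

3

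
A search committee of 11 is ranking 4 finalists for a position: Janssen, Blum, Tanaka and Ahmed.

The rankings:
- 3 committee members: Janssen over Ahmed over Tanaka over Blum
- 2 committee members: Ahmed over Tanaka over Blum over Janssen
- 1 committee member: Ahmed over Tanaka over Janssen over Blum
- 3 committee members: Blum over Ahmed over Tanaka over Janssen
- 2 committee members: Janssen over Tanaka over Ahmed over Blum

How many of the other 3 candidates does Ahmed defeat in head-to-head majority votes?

Ahmed against each rival (11 committee members):
Ahmed vs Janssen: Ahmed is ranked higher on 2+1+3 = 6 ballots, Janssen on 5. Ahmed wins 6–5.
Ahmed vs Blum: Ahmed, 8–3.
Ahmed vs Tanaka: 9 to 2, Ahmed.
Ahmed beats Janssen, Blum, Tanaka — 3 pairwise wins.

3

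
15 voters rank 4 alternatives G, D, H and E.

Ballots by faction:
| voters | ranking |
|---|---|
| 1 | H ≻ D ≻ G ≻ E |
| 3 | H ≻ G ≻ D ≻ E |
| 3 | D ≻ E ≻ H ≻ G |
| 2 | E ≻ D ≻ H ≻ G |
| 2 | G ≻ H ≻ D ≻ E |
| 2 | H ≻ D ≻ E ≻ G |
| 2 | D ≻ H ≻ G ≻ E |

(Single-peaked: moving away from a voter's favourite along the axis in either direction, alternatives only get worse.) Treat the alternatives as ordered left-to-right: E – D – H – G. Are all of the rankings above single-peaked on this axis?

yes

Axis positions: E=1, D=2, H=3, G=4.
Faction 1 (peak H at position 3): ranking walks positions 3-2-4-1, expanding outward from the peak — single-peaked.
Faction 2 (peak H at position 3): ranking walks positions 3-4-2-1, expanding outward from the peak — single-peaked.
Faction 3 (peak D at position 2): ranking walks positions 2-1-3-4, expanding outward from the peak — single-peaked.
Faction 4 (peak E at position 1): ranking walks positions 1-2-3-4, expanding outward from the peak — single-peaked.
Faction 5 (peak G at position 4): ranking walks positions 4-3-2-1, expanding outward from the peak — single-peaked.
Faction 6 (peak H at position 3): ranking walks positions 3-2-1-4, expanding outward from the peak — single-peaked.
Faction 7 (peak D at position 2): ranking walks positions 2-3-4-1, expanding outward from the peak — single-peaked.
Every ranking is single-peaked on this axis.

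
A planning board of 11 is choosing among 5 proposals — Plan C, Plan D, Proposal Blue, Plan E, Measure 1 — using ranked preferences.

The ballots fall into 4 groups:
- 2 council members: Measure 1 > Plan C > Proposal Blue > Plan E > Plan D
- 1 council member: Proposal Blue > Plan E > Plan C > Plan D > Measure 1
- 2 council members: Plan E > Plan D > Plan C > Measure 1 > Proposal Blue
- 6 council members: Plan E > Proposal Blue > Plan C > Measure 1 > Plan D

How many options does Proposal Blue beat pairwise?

3

Proposal Blue against each rival (11 council members):
Proposal Blue vs Plan C: Proposal Blue wins 7–4.
Proposal Blue vs Plan D: Proposal Blue, 9–2.
Proposal Blue vs Plan E: Proposal Blue is ranked higher on 2+1 = 3 ballots, Plan E on 8. Plan E wins 8–3.
Proposal Blue vs Measure 1: 7 to 4, Proposal Blue.
Proposal Blue beats Plan C, Plan D, Measure 1; loses to Plan E — 3 pairwise wins.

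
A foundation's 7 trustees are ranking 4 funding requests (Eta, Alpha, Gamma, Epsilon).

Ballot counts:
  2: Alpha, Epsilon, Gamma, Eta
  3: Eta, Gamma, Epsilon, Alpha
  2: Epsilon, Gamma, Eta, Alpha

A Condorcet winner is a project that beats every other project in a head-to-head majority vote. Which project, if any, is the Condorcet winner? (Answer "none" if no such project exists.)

Head-to-head results (7 reviewers):
Eta vs Alpha: Eta, 5–2.
Eta–Gamma: Gamma 4–3.
Eta vs Epsilon: Epsilon wins 4–3.
Alpha vs Gamma: Gamma wins 5–2.
Alpha vs Epsilon: Epsilon wins 5–2.
Gamma–Epsilon: Epsilon 4–3.
Epsilon wins every pairwise contest, so Epsilon is the Condorcet winner.

Epsilon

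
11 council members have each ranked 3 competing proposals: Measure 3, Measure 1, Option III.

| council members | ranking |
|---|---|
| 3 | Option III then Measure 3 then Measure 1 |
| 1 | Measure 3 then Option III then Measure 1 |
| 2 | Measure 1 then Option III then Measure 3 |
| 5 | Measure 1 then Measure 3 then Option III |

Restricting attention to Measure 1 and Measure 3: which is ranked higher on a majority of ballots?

Ballots ranking Measure 1 above Measure 3: 2 + 5 = 7.
Ballots ranking Measure 3 above Measure 1: 11 − 7 = 4.
Measure 1 wins the head-to-head 7–4.

Measure 1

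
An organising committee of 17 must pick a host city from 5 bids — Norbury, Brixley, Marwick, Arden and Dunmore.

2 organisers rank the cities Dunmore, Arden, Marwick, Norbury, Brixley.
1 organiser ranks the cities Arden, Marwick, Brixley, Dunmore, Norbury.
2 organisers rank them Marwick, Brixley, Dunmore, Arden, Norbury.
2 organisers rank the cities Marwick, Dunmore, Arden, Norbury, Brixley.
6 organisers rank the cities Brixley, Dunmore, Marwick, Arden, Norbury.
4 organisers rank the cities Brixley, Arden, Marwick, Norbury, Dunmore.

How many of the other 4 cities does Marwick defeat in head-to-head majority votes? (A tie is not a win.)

3

Marwick against each rival (17 organisers):
Marwick vs Norbury: Marwick wins 17–0.
Marwick vs Brixley: 2+1+2+2 = 7 for Marwick, 10 for Brixley — Brixley by 10–7.
Marwick vs Arden: 2+2+6 = 10 for Marwick, 7 for Arden — Marwick by 10–7.
Marwick vs Dunmore: 1+2+2+4 = 9 for Marwick, 8 for Dunmore — Marwick by 9–8.
Marwick beats Norbury, Arden, Dunmore; loses to Brixley — 3 pairwise wins.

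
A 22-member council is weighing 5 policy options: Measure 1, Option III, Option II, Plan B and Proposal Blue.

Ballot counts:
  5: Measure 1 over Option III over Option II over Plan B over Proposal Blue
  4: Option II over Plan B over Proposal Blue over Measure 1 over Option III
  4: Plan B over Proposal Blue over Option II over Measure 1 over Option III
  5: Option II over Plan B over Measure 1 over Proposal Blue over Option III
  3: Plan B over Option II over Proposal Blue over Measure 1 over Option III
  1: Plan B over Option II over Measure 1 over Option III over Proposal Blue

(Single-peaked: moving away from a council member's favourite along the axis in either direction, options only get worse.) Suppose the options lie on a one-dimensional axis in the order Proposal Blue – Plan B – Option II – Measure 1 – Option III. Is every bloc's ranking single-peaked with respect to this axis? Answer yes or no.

Axis positions: Proposal Blue=1, Plan B=2, Option II=3, Measure 1=4, Option III=5.
Bloc 1 (peak Measure 1 at position 4): ranking walks positions 4-5-3-2-1, expanding outward from the peak — single-peaked.
Bloc 2 (peak Option II at position 3): ranking walks positions 3-2-1-4-5, expanding outward from the peak — single-peaked.
Bloc 3 (peak Plan B at position 2): ranking walks positions 2-1-3-4-5, expanding outward from the peak — single-peaked.
Bloc 4 (peak Option II at position 3): ranking walks positions 3-2-4-1-5, expanding outward from the peak — single-peaked.
Bloc 5 (peak Plan B at position 2): ranking walks positions 2-3-1-4-5, expanding outward from the peak — single-peaked.
Bloc 6 (peak Plan B at position 2): ranking walks positions 2-3-4-5-1, expanding outward from the peak — single-peaked.
Every ranking is single-peaked on this axis.

yes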